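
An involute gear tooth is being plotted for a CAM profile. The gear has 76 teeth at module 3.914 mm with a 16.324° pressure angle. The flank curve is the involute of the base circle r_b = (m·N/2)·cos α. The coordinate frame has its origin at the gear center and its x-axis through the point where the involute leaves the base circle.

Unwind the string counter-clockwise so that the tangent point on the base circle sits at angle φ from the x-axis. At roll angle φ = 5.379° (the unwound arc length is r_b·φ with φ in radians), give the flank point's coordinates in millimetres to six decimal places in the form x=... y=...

pitch radius r_p = m·N/2 = 3.914·76/2 = 148.732000
base radius r_b = r_p·cos α = 148.732000·cos 16.324° = 142.736262
roll angle φ = 5.379° = 0.09388126 rad
x = r_b·(cos φ + φ·sin φ) = 142.736262·(0.99559639 + 0.09388126·0.09374341) = 143.363894
y = r_b·(sin φ − φ·cos φ) = 142.736262·(0.09374341 − 0.09388126·0.99559639) = 0.039334

x=143.363894 y=0.039334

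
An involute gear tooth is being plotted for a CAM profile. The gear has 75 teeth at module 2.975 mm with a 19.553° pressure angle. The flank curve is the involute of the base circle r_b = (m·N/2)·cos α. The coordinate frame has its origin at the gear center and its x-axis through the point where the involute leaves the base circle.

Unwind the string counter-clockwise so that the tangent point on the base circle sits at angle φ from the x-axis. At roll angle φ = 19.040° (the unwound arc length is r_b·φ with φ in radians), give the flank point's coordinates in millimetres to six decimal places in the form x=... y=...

x=110.774390 y=1.271834

pitch radius r_p = m·N/2 = 2.975·75/2 = 111.562500
base radius r_b = r_p·cos α = 111.562500·cos 19.553° = 105.128948
roll angle φ = 19.040° = 0.33231069 rad
x = r_b·(cos φ + φ·sin φ) = 105.128948·(0.94529106 + 0.33231069·0.32622817) = 110.774390
y = r_b·(sin φ − φ·cos φ) = 105.128948·(0.32622817 − 0.33231069·0.94529106) = 1.271834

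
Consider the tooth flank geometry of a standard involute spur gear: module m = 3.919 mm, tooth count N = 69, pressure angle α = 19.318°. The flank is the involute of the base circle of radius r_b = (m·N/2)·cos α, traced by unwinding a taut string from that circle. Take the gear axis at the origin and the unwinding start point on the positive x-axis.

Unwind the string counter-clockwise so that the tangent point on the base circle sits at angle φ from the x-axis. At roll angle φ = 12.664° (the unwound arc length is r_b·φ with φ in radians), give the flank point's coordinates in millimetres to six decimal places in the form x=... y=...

pitch radius r_p = m·N/2 = 3.919·69/2 = 135.205500
base radius r_b = r_p·cos α = 135.205500·cos 19.318° = 127.593034
roll angle φ = 12.664° = 0.22102850 rad
x = r_b·(cos φ + φ·sin φ) = 127.593034·(0.97567248 + 0.22102850·0.21923321) = 130.671761
y = r_b·(sin φ − φ·cos φ) = 127.593034·(0.21923321 − 0.22102850·0.97567248) = 0.457012

x=130.671761 y=0.457012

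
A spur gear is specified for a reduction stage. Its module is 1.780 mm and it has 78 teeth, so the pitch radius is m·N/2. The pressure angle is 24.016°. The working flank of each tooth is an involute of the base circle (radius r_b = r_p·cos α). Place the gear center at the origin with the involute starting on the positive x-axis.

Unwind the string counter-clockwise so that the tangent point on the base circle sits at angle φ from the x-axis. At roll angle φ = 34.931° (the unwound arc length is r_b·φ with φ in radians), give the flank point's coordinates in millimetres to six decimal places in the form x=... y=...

x=74.122217 y=4.613982

pitch radius r_p = m·N/2 = 1.780·78/2 = 69.420000
base radius r_b = r_p·cos α = 69.420000·cos 24.016° = 63.410438
roll angle φ = 34.931° = 0.60966096 rad
x = r_b·(cos φ + φ·sin φ) = 63.410438·(0.81984220 + 0.60966096·0.57258953) = 74.122217
y = r_b·(sin φ − φ·cos φ) = 63.410438·(0.57258953 − 0.60966096·0.81984220) = 4.613982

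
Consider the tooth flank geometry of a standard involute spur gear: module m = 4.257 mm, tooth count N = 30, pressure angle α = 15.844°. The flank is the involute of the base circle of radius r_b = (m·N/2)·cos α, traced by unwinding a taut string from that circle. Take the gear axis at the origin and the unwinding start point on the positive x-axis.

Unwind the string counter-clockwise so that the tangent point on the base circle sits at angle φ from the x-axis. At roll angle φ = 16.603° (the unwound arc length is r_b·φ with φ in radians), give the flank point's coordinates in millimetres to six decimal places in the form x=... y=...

x=63.954291 y=0.494075

pitch radius r_p = m·N/2 = 4.257·30/2 = 63.855000
base radius r_b = r_p·cos α = 63.855000·cos 15.844° = 61.429060
roll angle φ = 16.603° = 0.28977702 rad
x = r_b·(cos φ + φ·sin φ) = 61.429060·(0.95830761 + 0.28977702·0.28573854) = 63.954291
y = r_b·(sin φ − φ·cos φ) = 61.429060·(0.28573854 − 0.28977702·0.95830761) = 0.494075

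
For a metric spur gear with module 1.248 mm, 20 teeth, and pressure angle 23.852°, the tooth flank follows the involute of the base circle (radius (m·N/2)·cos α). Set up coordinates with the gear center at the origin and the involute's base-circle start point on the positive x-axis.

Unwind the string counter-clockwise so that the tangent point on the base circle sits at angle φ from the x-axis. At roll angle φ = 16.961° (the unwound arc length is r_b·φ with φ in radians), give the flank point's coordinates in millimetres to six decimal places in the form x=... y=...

pitch radius r_p = m·N/2 = 1.248·20/2 = 12.480000
base radius r_b = r_p·cos α = 12.480000·cos 23.852° = 11.414121
roll angle φ = 16.961° = 0.29602529 rad
x = r_b·(cos φ + φ·sin φ) = 11.414121·(0.95650355 + 0.29602529·0.29172070) = 11.903333
y = r_b·(sin φ − φ·cos φ) = 11.414121·(0.29172070 − 0.29602529·0.95650355) = 0.097836

x=11.903333 y=0.097836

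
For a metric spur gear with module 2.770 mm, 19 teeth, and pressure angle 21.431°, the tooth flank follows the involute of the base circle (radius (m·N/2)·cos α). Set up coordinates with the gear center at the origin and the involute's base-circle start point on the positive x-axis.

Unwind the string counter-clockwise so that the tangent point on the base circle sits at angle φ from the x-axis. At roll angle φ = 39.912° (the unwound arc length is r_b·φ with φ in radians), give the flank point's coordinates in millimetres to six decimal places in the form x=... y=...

pitch radius r_p = m·N/2 = 2.770·19/2 = 26.315000
base radius r_b = r_p·cos α = 26.315000·cos 21.431° = 24.495535
roll angle φ = 39.912° = 0.69659581 rad
x = r_b·(cos φ + φ·sin φ) = 24.495535·(0.76703079 + 0.69659581·0.64161029) = 29.736939
y = r_b·(sin φ − φ·cos φ) = 24.495535·(0.64161029 − 0.69659581·0.76703079) = 2.628367

x=29.736939 y=2.628367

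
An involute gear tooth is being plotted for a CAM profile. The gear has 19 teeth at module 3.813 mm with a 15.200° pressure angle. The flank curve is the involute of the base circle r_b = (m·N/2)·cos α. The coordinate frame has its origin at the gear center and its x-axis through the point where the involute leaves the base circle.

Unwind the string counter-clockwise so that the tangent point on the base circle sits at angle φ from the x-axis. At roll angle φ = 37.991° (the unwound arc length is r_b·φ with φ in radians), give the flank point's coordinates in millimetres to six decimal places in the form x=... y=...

pitch radius r_p = m·N/2 = 3.813·19/2 = 36.223500
base radius r_b = r_p·cos α = 36.223500·cos 15.200° = 34.956275
roll angle φ = 37.991° = 0.66306804 rad
x = r_b·(cos φ + φ·sin φ) = 34.956275·(0.78810745 + 0.66306804·0.61553769) = 41.816473
y = r_b·(sin φ − φ·cos φ) = 34.956275·(0.61553769 − 0.66306804·0.78810745) = 3.249844

x=41.816473 y=3.249844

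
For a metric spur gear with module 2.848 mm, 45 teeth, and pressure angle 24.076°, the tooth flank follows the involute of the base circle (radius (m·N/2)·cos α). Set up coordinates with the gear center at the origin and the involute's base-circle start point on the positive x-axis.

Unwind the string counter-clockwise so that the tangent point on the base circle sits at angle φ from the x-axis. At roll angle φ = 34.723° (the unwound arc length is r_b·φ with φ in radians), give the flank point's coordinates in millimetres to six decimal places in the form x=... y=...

x=68.282569 y=4.183340

pitch radius r_p = m·N/2 = 2.848·45/2 = 64.080000
base radius r_b = r_p·cos α = 64.080000·cos 24.076° = 58.505369
roll angle φ = 34.723° = 0.60603068 rad
x = r_b·(cos φ + φ·sin φ) = 58.505369·(0.82191545 + 0.60603068·0.56960951) = 68.282569
y = r_b·(sin φ − φ·cos φ) = 58.505369·(0.56960951 − 0.60603068·0.82191545) = 4.183340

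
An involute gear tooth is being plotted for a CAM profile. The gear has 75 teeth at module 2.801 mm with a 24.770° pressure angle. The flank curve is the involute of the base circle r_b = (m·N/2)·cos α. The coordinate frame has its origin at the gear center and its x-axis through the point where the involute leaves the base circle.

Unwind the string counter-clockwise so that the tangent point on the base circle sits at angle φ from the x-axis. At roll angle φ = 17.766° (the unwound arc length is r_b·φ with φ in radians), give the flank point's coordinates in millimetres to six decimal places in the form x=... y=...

pitch radius r_p = m·N/2 = 2.801·75/2 = 105.037500
base radius r_b = r_p·cos α = 105.037500·cos 24.770° = 95.373733
roll angle φ = 17.766° = 0.31007519 rad
x = r_b·(cos φ + φ·sin φ) = 95.373733·(0.95231063 + 0.31007519·0.30513025) = 99.849045
y = r_b·(sin φ − φ·cos φ) = 95.373733·(0.30513025 − 0.31007519·0.95231063) = 0.938701

x=99.849045 y=0.938701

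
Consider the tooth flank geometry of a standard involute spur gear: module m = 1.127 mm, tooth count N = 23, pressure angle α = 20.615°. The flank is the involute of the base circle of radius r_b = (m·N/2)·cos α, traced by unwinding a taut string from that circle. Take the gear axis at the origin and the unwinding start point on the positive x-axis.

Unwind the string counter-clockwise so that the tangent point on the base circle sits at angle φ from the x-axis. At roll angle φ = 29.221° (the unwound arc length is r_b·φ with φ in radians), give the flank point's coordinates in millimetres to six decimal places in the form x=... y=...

pitch radius r_p = m·N/2 = 1.127·23/2 = 12.960500
base radius r_b = r_p·cos α = 12.960500·cos 20.615° = 12.130605
roll angle φ = 29.221° = 0.51000266 rad
x = r_b·(cos φ + φ·sin φ) = 12.130605·(0.87274321 + 0.51000266·0.48817957) = 13.607095
y = r_b·(sin φ − φ·cos φ) = 12.130605·(0.48817957 − 0.51000266·0.87274321) = 0.522565

x=13.607095 y=0.522565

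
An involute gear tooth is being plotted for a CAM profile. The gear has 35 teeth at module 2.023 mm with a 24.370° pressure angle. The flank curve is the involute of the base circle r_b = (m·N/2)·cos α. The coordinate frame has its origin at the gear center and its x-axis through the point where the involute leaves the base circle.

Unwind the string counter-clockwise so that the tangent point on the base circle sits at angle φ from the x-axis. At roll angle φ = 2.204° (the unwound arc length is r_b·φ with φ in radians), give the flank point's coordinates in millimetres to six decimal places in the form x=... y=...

x=32.271982 y=0.000612

pitch radius r_p = m·N/2 = 2.023·35/2 = 35.402500
base radius r_b = r_p·cos α = 35.402500·cos 24.370° = 32.248131
roll angle φ = 2.204° = 0.03846706 rad
x = r_b·(cos φ + φ·sin φ) = 32.248131·(0.99926023 + 0.03846706·0.03845757) = 32.271982
y = r_b·(sin φ − φ·cos φ) = 32.248131·(0.03845757 − 0.03846706·0.99926023) = 0.000612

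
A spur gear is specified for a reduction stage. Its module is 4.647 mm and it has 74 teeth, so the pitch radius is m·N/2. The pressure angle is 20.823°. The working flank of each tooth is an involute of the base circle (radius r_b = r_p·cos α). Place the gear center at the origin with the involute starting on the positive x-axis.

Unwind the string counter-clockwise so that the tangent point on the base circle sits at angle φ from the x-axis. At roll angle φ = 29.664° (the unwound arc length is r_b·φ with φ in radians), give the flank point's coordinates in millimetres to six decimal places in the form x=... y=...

x=180.825322 y=7.236900

pitch radius r_p = m·N/2 = 4.647·74/2 = 171.939000
base radius r_b = r_p·cos α = 171.939000·cos 20.823° = 160.708469
roll angle φ = 29.664° = 0.51773447 rad
x = r_b·(cos φ + φ·sin φ) = 160.708469·(0.86894265 + 0.51773447·0.49491279) = 180.825322
y = r_b·(sin φ − φ·cos φ) = 160.708469·(0.49491279 − 0.51773447·0.86894265) = 7.236900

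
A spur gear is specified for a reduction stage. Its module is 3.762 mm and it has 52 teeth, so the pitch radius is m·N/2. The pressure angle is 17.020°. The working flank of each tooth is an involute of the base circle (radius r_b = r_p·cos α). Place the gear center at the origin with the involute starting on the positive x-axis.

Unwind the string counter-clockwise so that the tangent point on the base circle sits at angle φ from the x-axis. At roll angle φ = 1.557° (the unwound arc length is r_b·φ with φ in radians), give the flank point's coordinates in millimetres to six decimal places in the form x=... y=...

x=93.562620 y=0.000626

pitch radius r_p = m·N/2 = 3.762·52/2 = 97.812000
base radius r_b = r_p·cos α = 97.812000·cos 17.020° = 93.528093
roll angle φ = 1.557° = 0.02717478 rad
x = r_b·(cos φ + φ·sin φ) = 93.528093·(0.99963079 + 0.02717478·0.02717143) = 93.562620
y = r_b·(sin φ − φ·cos φ) = 93.528093·(0.02717143 − 0.02717478·0.99963079) = 0.000626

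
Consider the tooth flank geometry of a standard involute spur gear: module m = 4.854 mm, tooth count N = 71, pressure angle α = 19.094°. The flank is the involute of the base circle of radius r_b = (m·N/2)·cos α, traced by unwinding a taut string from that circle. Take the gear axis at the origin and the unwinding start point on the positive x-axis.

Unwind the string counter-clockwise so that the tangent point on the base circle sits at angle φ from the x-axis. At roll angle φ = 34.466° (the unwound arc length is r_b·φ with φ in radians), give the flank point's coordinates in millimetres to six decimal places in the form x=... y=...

pitch radius r_p = m·N/2 = 4.854·71/2 = 172.317000
base radius r_b = r_p·cos α = 172.317000·cos 19.094° = 162.836665
roll angle φ = 34.466° = 0.60154518 rad
x = r_b·(cos φ + φ·sin φ) = 162.836665·(0.82446216 + 0.60154518·0.56591709) = 189.686291
y = r_b·(sin φ − φ·cos φ) = 162.836665·(0.56591709 − 0.60154518·0.82446216) = 11.393007

x=189.686291 y=11.393007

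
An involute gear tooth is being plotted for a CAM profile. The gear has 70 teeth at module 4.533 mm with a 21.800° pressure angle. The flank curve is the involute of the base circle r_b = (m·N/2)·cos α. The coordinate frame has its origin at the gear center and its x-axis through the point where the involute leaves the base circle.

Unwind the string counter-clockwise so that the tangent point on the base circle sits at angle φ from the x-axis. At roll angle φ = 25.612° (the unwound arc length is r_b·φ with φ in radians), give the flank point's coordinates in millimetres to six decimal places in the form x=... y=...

x=161.299539 y=4.298999

pitch radius r_p = m·N/2 = 4.533·70/2 = 158.655000
base radius r_b = r_p·cos α = 158.655000·cos 21.800° = 147.308919
roll angle φ = 25.612° = 0.44701373 rad
x = r_b·(cos φ + φ·sin φ) = 147.308919·(0.90174201 + 0.44701373·0.43227462) = 161.299539
y = r_b·(sin φ − φ·cos φ) = 147.308919·(0.43227462 − 0.44701373·0.90174201) = 4.298999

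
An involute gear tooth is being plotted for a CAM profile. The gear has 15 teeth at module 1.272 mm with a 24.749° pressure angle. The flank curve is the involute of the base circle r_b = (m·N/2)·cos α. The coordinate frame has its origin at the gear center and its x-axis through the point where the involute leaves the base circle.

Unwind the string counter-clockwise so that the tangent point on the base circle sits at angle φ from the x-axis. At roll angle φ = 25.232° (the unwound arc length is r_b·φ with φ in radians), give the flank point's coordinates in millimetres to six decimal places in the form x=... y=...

x=9.463567 y=0.241895

pitch radius r_p = m·N/2 = 1.272·15/2 = 9.540000
base radius r_b = r_p·cos α = 9.540000·cos 24.749° = 8.663756
roll angle φ = 25.232° = 0.44038148 rad
x = r_b·(cos φ + φ·sin φ) = 8.663756·(0.90458911 + 0.44038148·0.42628458) = 9.463567
y = r_b·(sin φ − φ·cos φ) = 8.663756·(0.42628458 − 0.44038148·0.90458911) = 0.241895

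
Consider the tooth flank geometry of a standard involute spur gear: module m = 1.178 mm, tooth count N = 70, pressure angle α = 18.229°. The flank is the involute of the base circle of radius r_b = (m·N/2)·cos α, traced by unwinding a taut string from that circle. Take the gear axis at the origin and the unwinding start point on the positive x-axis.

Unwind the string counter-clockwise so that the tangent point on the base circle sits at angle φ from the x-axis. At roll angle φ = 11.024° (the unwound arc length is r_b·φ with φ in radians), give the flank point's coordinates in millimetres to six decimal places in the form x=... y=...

x=39.878991 y=0.092634

pitch radius r_p = m·N/2 = 1.178·70/2 = 41.230000
base radius r_b = r_p·cos α = 41.230000·cos 18.229° = 39.160825
roll angle φ = 11.024° = 0.19240510 rad
x = r_b·(cos φ + φ·sin φ) = 39.160825·(0.98154717 + 0.19240510·0.19122016) = 39.878991
y = r_b·(sin φ − φ·cos φ) = 39.160825·(0.19122016 − 0.19240510·0.98154717) = 0.092634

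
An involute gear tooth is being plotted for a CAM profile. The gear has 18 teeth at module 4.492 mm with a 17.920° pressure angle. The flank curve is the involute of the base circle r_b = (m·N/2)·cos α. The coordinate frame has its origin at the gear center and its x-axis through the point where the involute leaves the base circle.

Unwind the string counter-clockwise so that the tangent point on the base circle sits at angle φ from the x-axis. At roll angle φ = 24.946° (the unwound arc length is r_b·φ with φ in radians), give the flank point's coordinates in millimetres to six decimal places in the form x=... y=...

pitch radius r_p = m·N/2 = 4.492·18/2 = 40.428000
base radius r_b = r_p·cos α = 40.428000·cos 17.920° = 38.466719
roll angle φ = 24.946° = 0.43538984 rad
x = r_b·(cos φ + φ·sin φ) = 38.466719·(0.90670569 + 0.43538984·0.42176390) = 41.941702
y = r_b·(sin φ − φ·cos φ) = 38.466719·(0.42176390 − 0.43538984·0.90670569) = 1.038350

x=41.941702 y=1.038350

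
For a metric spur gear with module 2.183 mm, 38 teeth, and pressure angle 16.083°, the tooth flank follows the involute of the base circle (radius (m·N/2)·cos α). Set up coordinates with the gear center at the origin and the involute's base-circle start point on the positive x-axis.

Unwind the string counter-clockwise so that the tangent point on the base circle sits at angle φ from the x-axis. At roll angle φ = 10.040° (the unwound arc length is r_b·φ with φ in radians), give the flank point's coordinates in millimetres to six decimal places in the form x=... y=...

pitch radius r_p = m·N/2 = 2.183·38/2 = 41.477000
base radius r_b = r_p·cos α = 41.477000·cos 16.083° = 39.853648
roll angle φ = 10.040° = 0.17523106 rad
x = r_b·(cos φ + φ·sin φ) = 39.853648·(0.98468628 + 0.17523106·0.17433566) = 40.460831
y = r_b·(sin φ − φ·cos φ) = 39.853648·(0.17433566 − 0.17523106·0.98468628) = 0.071260

x=40.460831 y=0.071260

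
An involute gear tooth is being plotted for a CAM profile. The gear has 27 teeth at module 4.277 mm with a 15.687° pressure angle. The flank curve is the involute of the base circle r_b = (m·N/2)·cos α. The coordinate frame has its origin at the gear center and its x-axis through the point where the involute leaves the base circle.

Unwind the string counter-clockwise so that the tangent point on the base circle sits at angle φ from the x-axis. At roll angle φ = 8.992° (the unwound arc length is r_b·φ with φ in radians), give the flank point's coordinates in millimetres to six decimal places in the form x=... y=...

pitch radius r_p = m·N/2 = 4.277·27/2 = 57.739500
base radius r_b = r_p·cos α = 57.739500·cos 15.687° = 55.588884
roll angle φ = 8.992° = 0.15694001 rad
x = r_b·(cos φ + φ·sin φ) = 55.588884·(0.98771017 + 0.15694001·0.15629656) = 56.269256
y = r_b·(sin φ − φ·cos φ) = 55.588884·(0.15629656 − 0.15694001·0.98771017) = 0.071449

x=56.269256 y=0.071449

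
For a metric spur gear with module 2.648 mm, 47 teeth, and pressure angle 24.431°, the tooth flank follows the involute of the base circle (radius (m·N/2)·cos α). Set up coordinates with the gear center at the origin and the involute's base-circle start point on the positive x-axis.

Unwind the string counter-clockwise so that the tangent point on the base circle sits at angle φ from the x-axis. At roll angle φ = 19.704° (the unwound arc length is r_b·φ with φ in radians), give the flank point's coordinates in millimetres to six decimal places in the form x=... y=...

pitch radius r_p = m·N/2 = 2.648·47/2 = 62.228000
base radius r_b = r_p·cos α = 62.228000·cos 24.431° = 56.656106
roll angle φ = 19.704° = 0.34389968 rad
x = r_b·(cos φ + φ·sin φ) = 56.656106·(0.94144701 + 0.34389968·0.33716098) = 59.907972
y = r_b·(sin φ − φ·cos φ) = 56.656106·(0.33716098 − 0.34389968·0.94144701) = 0.759059

x=59.907972 y=0.759059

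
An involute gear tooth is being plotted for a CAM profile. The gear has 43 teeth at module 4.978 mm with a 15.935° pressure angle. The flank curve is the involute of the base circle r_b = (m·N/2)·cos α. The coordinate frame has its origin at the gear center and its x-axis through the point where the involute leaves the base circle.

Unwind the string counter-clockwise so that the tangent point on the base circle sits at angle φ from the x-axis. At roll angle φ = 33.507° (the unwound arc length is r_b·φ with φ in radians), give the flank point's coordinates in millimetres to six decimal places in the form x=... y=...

x=119.036388 y=6.629294

pitch radius r_p = m·N/2 = 4.978·43/2 = 107.027000
base radius r_b = r_p·cos α = 107.027000·cos 15.935° = 102.914357
roll angle φ = 33.507° = 0.58480747 rad
x = r_b·(cos φ + φ·sin φ) = 102.914357·(0.83381838 + 0.58480747·0.55203886) = 119.036388
y = r_b·(sin φ − φ·cos φ) = 102.914357·(0.55203886 − 0.58480747·0.83381838) = 6.629294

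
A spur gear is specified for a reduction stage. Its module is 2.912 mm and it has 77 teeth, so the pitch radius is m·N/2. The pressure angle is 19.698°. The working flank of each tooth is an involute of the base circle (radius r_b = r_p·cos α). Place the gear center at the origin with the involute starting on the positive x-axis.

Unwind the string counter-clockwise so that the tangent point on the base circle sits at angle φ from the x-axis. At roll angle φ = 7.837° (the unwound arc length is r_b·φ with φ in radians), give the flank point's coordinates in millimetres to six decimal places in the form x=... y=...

x=106.534241 y=0.089869

pitch radius r_p = m·N/2 = 2.912·77/2 = 112.112000
base radius r_b = r_p·cos α = 112.112000·cos 19.698° = 105.551465
roll angle φ = 7.837° = 0.13678145 rad
x = r_b·(cos φ + φ·sin φ) = 105.551465·(0.99065999 + 0.13678145·0.13635534) = 106.534241
y = r_b·(sin φ − φ·cos φ) = 105.551465·(0.13635534 − 0.13678145·0.99065999) = 0.089869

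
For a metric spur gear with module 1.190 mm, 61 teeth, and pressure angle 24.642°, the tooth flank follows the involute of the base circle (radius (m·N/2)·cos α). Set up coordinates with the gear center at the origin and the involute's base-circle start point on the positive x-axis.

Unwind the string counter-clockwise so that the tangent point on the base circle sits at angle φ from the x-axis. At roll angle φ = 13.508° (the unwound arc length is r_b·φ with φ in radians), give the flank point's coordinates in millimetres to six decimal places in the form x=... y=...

x=33.893761 y=0.143300

pitch radius r_p = m·N/2 = 1.190·61/2 = 36.295000
base radius r_b = r_p·cos α = 36.295000·cos 24.642° = 32.989640
roll angle φ = 13.508° = 0.23575908 rad
x = r_b·(cos φ + φ·sin φ) = 32.989640·(0.97233732 + 0.23575908·0.23358113) = 33.893761
y = r_b·(sin φ − φ·cos φ) = 32.989640·(0.23358113 − 0.23575908·0.97233732) = 0.143300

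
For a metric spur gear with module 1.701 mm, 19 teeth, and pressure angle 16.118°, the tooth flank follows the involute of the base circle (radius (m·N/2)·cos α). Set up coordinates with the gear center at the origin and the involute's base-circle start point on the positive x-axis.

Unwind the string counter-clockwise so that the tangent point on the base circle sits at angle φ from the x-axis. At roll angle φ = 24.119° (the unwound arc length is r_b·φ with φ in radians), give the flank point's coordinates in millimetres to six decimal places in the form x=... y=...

x=16.839448 y=0.379215

pitch radius r_p = m·N/2 = 1.701·19/2 = 16.159500
base radius r_b = r_p·cos α = 16.159500·cos 16.118° = 15.524302
roll angle φ = 24.119° = 0.42095596 rad
x = r_b·(cos φ + φ·sin φ) = 15.524302·(0.91269872 + 0.42095596·0.40863315) = 16.839448
y = r_b·(sin φ − φ·cos φ) = 15.524302·(0.40863315 − 0.42095596·0.91269872) = 0.379215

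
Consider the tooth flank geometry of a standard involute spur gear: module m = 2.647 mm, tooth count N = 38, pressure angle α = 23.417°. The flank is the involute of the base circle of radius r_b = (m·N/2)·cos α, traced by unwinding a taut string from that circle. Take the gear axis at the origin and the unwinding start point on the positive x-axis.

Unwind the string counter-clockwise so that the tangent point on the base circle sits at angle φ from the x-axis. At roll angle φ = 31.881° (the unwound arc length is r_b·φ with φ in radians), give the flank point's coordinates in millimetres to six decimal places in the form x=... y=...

x=52.751563 y=2.569086

pitch radius r_p = m·N/2 = 2.647·38/2 = 50.293000
base radius r_b = r_p·cos α = 50.293000·cos 23.417° = 46.150705
roll angle φ = 31.881° = 0.55642842 rad
x = r_b·(cos φ + φ·sin φ) = 46.150705·(0.84914688 + 0.55642842·0.52815678) = 52.751563
y = r_b·(sin φ − φ·cos φ) = 46.150705·(0.52815678 − 0.55642842·0.84914688) = 2.569086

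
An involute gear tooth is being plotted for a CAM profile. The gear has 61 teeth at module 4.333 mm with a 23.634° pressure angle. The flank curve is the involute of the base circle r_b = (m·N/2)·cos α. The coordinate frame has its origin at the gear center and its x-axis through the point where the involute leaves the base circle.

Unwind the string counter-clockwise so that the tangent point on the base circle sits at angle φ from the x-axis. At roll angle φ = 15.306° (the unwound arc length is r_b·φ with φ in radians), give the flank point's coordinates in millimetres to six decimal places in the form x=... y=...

pitch radius r_p = m·N/2 = 4.333·61/2 = 132.156500
base radius r_b = r_p·cos α = 132.156500·cos 23.634° = 121.071873
roll angle φ = 15.306° = 0.26714010 rad
x = r_b·(cos φ + φ·sin φ) = 121.071873·(0.96452978 + 0.26714010·0.26397406) = 125.315180
y = r_b·(sin φ − φ·cos φ) = 121.071873·(0.26397406 − 0.26714010·0.96452978) = 0.763900

x=125.315180 y=0.763900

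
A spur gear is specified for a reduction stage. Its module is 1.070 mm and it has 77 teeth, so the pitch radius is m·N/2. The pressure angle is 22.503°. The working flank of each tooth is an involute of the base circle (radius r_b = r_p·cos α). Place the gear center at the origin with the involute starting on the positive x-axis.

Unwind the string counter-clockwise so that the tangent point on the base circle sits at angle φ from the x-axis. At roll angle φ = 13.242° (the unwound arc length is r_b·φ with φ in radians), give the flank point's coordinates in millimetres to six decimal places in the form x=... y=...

pitch radius r_p = m·N/2 = 1.070·77/2 = 41.195000
base radius r_b = r_p·cos α = 41.195000·cos 22.503° = 38.058392
roll angle φ = 13.242° = 0.23111650 rad
x = r_b·(cos φ + φ·sin φ) = 38.058392·(0.97341125 + 0.23111650·0.22906448) = 39.061300
y = r_b·(sin φ − φ·cos φ) = 38.058392·(0.22906448 − 0.23111650·0.97341125) = 0.155776

x=39.061300 y=0.155776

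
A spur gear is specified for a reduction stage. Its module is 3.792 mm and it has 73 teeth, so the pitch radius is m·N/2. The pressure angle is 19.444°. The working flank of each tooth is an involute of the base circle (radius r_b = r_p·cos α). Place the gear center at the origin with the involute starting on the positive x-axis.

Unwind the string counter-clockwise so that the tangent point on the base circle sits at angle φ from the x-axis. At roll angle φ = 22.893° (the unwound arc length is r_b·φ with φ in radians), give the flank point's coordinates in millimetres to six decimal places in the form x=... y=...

pitch radius r_p = m·N/2 = 3.792·73/2 = 138.408000
base radius r_b = r_p·cos α = 138.408000·cos 19.444° = 130.514218
roll angle φ = 22.893° = 0.39955823 rad
x = r_b·(cos φ + φ·sin φ) = 130.514218·(0.92123294 + 0.39955823·0.38901140) = 140.520175
y = r_b·(sin φ − φ·cos φ) = 130.514218·(0.38901140 − 0.39955823·0.92123294) = 2.731037

x=140.520175 y=2.731037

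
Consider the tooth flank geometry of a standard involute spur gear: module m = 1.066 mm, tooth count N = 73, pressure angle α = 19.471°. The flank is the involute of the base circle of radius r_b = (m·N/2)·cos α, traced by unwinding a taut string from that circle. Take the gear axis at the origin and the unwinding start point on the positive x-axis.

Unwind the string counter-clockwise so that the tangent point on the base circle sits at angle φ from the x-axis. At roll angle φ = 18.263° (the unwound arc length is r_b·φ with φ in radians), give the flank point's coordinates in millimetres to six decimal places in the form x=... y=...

pitch radius r_p = m·N/2 = 1.066·73/2 = 38.909000
base radius r_b = r_p·cos α = 38.909000·cos 19.471° = 36.683807
roll angle φ = 18.263° = 0.31874948 rad
x = r_b·(cos φ + φ·sin φ) = 36.683807·(0.94962805 + 0.31874948·0.31337928) = 38.500298
y = r_b·(sin φ − φ·cos φ) = 36.683807·(0.31337928 − 0.31874948·0.94962805) = 0.391997

x=38.500298 y=0.391997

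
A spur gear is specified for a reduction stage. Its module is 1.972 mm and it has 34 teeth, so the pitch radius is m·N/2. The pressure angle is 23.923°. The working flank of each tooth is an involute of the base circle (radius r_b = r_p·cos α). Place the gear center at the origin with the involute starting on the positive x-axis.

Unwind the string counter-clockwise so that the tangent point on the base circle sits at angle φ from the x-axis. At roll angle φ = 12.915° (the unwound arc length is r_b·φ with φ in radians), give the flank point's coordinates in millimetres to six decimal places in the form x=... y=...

x=31.412635 y=0.116394

pitch radius r_p = m·N/2 = 1.972·34/2 = 33.524000
base radius r_b = r_p·cos α = 33.524000·cos 23.923° = 30.643995
roll angle φ = 12.915° = 0.22540927 rad
x = r_b·(cos φ + φ·sin φ) = 30.643995·(0.97470271 + 0.22540927·0.22350530) = 31.412635
y = r_b·(sin φ − φ·cos φ) = 30.643995·(0.22350530 − 0.22540927·0.97470271) = 0.116394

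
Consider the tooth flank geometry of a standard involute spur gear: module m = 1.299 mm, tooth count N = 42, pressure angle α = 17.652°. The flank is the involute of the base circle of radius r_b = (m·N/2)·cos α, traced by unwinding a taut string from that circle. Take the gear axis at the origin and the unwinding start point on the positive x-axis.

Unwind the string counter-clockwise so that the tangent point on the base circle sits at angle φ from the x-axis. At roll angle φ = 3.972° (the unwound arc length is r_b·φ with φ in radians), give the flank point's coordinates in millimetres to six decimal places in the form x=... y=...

pitch radius r_p = m·N/2 = 1.299·42/2 = 27.279000
base radius r_b = r_p·cos α = 27.279000·cos 17.652° = 25.994592
roll angle φ = 3.972° = 0.06932448 rad
x = r_b·(cos φ + φ·sin φ) = 25.994592·(0.99759802 + 0.06932448·0.06926896) = 26.056980
y = r_b·(sin φ − φ·cos φ) = 25.994592·(0.06926896 − 0.06932448·0.99759802) = 0.002885

x=26.056980 y=0.002885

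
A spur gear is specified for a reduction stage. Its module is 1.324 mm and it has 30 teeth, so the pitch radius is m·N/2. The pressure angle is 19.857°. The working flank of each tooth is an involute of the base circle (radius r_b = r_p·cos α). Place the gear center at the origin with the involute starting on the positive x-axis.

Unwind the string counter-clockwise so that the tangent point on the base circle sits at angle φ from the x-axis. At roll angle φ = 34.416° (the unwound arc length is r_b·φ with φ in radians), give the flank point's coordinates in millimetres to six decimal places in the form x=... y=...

x=21.751062 y=1.301364

pitch radius r_p = m·N/2 = 1.324·30/2 = 19.860000
base radius r_b = r_p·cos α = 19.860000·cos 19.857° = 18.679190
roll angle φ = 34.416° = 0.60067252 rad
x = r_b·(cos φ + φ·sin φ) = 18.679190·(0.82495570 + 0.60067252·0.56519740) = 21.751062
y = r_b·(sin φ − φ·cos φ) = 18.679190·(0.56519740 − 0.60067252·0.82495570) = 1.301364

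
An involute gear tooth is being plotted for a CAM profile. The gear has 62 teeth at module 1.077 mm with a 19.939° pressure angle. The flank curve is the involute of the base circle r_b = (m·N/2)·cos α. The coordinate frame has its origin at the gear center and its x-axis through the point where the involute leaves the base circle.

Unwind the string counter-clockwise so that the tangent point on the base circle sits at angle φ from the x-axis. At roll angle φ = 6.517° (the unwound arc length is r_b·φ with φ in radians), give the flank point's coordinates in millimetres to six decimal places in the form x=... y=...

pitch radius r_p = m·N/2 = 1.077·62/2 = 33.387000
base radius r_b = r_p·cos α = 33.387000·cos 19.939° = 31.385657
roll angle φ = 6.517° = 0.11374311 rad
x = r_b·(cos φ + φ·sin φ) = 31.385657·(0.99353822 + 0.11374311·0.11349801) = 31.588027
y = r_b·(sin φ − φ·cos φ) = 31.385657·(0.11349801 − 0.11374311·0.99353822) = 0.015375

x=31.588027 y=0.015375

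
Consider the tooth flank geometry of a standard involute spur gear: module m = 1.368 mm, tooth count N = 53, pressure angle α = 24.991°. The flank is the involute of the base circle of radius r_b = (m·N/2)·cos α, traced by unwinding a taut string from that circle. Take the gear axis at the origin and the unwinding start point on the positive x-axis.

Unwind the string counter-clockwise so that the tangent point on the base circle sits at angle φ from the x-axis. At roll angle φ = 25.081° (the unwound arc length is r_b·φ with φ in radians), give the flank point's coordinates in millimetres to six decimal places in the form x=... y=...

pitch radius r_p = m·N/2 = 1.368·53/2 = 36.252000
base radius r_b = r_p·cos α = 36.252000·cos 24.991° = 32.857876
roll angle φ = 25.081° = 0.43774603 rad
x = r_b·(cos φ + φ·sin φ) = 32.857876·(0.90570942 + 0.43774603·0.42389910) = 35.856800
y = r_b·(sin φ − φ·cos φ) = 32.857876·(0.42389910 − 0.43774603·0.90570942) = 0.901239

x=35.856800 y=0.901239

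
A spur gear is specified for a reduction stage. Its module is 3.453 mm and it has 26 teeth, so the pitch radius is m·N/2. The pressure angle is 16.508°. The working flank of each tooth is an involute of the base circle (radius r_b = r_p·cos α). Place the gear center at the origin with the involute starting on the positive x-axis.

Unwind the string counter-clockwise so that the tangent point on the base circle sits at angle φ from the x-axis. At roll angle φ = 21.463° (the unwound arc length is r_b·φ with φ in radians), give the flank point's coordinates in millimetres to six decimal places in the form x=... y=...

x=45.953271 y=0.743592

pitch radius r_p = m·N/2 = 3.453·26/2 = 44.889000
base radius r_b = r_p·cos α = 44.889000·cos 16.508° = 43.038679
roll angle φ = 21.463° = 0.37460002 rad
x = r_b·(cos φ + φ·sin φ) = 43.038679·(0.93065405 + 0.37460002·0.36590031) = 45.953271
y = r_b·(sin φ − φ·cos φ) = 43.038679·(0.36590031 − 0.37460002·0.93065405) = 0.743592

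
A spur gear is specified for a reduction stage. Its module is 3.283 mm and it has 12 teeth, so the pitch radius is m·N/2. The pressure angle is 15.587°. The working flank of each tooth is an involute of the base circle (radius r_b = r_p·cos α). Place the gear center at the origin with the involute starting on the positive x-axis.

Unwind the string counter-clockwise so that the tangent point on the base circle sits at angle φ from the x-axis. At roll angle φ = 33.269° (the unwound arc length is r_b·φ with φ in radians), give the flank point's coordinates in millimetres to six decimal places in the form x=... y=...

x=21.907533 y=1.196921

pitch radius r_p = m·N/2 = 3.283·12/2 = 19.698000
base radius r_b = r_p·cos α = 19.698000·cos 15.587° = 18.973578
roll angle φ = 33.269° = 0.58065359 rad
x = r_b·(cos φ + φ·sin φ) = 18.973578·(0.83610429 + 0.58065359·0.54857052) = 21.907533
y = r_b·(sin φ − φ·cos φ) = 18.973578·(0.54857052 − 0.58065359·0.83610429) = 1.196921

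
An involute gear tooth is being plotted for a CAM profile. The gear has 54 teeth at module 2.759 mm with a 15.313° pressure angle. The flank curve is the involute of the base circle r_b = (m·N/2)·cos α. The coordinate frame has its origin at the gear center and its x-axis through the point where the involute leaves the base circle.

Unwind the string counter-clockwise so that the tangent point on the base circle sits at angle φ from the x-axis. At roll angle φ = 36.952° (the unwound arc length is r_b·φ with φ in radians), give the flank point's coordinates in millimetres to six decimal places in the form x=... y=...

x=85.272365 y=6.161246

pitch radius r_p = m·N/2 = 2.759·54/2 = 74.493000
base radius r_b = r_p·cos α = 74.493000·cos 15.313° = 71.848314
roll angle φ = 36.952° = 0.64493407 rad
x = r_b·(cos φ + φ·sin φ) = 71.848314·(0.79913941 + 0.64493407·0.60114575) = 85.272365
y = r_b·(sin φ − φ·cos φ) = 71.848314·(0.60114575 − 0.64493407·0.79913941) = 6.161246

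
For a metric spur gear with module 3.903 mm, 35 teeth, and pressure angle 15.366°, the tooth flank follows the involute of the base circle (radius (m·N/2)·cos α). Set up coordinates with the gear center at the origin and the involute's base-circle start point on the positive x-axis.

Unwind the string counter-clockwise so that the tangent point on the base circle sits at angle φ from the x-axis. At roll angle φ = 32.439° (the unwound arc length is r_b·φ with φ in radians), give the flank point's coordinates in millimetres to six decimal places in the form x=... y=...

pitch radius r_p = m·N/2 = 3.903·35/2 = 68.302500
base radius r_b = r_p·cos α = 68.302500·cos 15.366° = 65.860878
roll angle φ = 32.439° = 0.56616736 rad
x = r_b·(cos φ + φ·sin φ) = 65.860878·(0.84396300 + 0.56616736·0.53640139) = 75.585629
y = r_b·(sin φ − φ·cos φ) = 65.860878·(0.53640139 − 0.56616736·0.84396300) = 3.857938

x=75.585629 y=3.857938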